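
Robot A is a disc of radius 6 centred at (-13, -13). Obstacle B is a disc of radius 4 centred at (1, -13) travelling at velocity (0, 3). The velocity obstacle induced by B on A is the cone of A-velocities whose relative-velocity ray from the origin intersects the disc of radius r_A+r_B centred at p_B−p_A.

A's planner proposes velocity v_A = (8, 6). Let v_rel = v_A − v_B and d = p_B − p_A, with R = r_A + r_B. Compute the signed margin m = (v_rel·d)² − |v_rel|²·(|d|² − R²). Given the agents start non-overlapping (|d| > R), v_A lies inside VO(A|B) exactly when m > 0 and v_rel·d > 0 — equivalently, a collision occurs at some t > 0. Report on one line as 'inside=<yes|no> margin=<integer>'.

d = (14, 0),  |d|² = 196;  R = 6+4 = 10,  c = 196−10² = 96
v_rel = (8, 3),  |v_rel|² = 73;  v_rel·d = (8)·(14) + (3)·(0) = 112
73·t² − 224·t + 96 = 0  ⇒  m = 112² − 73·96 = 5536
m = 5536 > 0,  v_rel·d = 112 > 0  ⇒  inside

inside=yes margin=5536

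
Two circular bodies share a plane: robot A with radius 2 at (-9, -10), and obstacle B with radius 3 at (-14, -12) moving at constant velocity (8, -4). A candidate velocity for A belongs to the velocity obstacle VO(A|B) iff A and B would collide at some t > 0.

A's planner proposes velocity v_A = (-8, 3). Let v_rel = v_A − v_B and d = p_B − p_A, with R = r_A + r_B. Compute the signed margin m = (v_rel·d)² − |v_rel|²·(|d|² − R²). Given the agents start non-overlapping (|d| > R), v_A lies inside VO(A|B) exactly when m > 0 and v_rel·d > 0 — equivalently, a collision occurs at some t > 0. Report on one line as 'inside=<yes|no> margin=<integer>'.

d = (-5, -2),  |d|² = 29;  R = 2+3 = 5,  c = 29−5² = 4
v_rel = (-16, 7),  |v_rel|² = 305;  v_rel·d = (-16)·(-5) + (7)·(-2) = 66
305·t² − 132·t + 4 = 0  ⇒  m = 66² − 305·4 = 3136
m = 3136 > 0,  v_rel·d = 66 > 0  ⇒  inside

inside=yes margin=3136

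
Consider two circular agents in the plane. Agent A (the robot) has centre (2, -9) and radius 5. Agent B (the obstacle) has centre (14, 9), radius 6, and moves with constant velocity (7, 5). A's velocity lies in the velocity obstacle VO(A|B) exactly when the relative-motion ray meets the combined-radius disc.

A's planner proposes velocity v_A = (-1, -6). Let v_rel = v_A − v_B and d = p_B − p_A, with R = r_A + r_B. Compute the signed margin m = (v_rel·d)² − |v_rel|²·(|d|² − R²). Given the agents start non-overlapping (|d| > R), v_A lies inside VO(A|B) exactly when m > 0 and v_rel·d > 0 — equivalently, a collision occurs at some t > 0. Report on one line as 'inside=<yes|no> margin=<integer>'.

d = (12, 18),  |d|² = 468;  R = 5+6 = 11,  c = 468−11² = 347
v_rel = (-8, -11),  |v_rel|² = 185;  v_rel·d = (-8)·(12) + (-11)·(18) = -294
185·t² + 588·t + 347 = 0  ⇒  m = (-294)² − 185·347 = 22241
m = 22241 > 0,  v_rel·d = -294 < 0  ⇒  outside

inside=no margin=22241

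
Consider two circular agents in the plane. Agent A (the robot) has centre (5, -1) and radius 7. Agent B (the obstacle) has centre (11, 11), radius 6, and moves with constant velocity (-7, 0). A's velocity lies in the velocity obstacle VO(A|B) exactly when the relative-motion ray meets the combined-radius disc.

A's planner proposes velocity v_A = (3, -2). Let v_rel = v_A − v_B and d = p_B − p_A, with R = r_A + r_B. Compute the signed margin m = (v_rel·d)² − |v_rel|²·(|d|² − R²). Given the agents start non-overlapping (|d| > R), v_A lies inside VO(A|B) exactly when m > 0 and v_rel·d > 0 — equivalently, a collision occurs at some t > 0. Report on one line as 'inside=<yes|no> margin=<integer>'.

d = (6, 12),  |d|² = 180;  R = 7+6 = 13,  c = 180−13² = 11
v_rel = (10, -2),  |v_rel|² = 104;  v_rel·d = (10)·(6) + (-2)·(12) = 36
104·t² − 72·t + 11 = 0  ⇒  m = 36² − 104·11 = 152
m = 152 > 0,  v_rel·d = 36 > 0  ⇒  inside

inside=yes margin=152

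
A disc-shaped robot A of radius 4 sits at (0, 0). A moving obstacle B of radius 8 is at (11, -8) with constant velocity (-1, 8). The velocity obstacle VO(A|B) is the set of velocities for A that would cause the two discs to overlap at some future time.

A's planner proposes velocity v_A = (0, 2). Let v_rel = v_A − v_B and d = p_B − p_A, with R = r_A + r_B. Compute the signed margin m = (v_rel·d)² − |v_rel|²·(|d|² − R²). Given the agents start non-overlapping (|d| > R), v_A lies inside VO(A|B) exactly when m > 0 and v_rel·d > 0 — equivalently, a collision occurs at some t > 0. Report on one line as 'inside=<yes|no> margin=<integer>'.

d = (11, -8),  |d|² = 185;  R = 4+8 = 12,  c = 185−12² = 41
v_rel = (1, -6),  |v_rel|² = 37;  v_rel·d = (1)·(11) + (-6)·(-8) = 59
37·t² − 118·t + 41 = 0  ⇒  m = 59² − 37·41 = 1964
m = 1964 > 0,  v_rel·d = 59 > 0  ⇒  inside

inside=yes margin=1964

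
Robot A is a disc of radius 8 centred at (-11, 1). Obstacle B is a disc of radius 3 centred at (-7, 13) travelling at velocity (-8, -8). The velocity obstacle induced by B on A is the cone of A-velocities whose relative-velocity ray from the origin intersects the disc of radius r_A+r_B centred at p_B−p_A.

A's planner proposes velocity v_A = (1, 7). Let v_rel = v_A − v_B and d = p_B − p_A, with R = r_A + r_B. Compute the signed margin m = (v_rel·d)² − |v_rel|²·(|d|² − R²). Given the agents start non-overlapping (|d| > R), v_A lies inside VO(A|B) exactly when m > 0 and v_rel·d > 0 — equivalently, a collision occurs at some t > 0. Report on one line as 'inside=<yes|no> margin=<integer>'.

d = (4, 12),  |d|² = 160;  R = 8+3 = 11,  c = 160−11² = 39
v_rel = (9, 15),  |v_rel|² = 306;  v_rel·d = (9)·(4) + (15)·(12) = 216
306·t² − 432·t + 39 = 0  ⇒  m = 216² − 306·39 = 34722
m = 34722 > 0,  v_rel·d = 216 > 0  ⇒  inside

inside=yes margin=34722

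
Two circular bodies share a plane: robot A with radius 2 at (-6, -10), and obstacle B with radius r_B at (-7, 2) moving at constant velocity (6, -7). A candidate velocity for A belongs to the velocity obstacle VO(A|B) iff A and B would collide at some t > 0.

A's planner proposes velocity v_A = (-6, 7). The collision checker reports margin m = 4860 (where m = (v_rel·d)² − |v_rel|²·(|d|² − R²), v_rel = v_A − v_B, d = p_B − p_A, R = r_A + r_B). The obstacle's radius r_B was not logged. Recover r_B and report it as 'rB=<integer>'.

m = 4860
d = (-1, 12);  v_rel = (-12, 14),  |v_rel|² = 340
v_rel×d = (-12)·(12) − (14)·(-1) = -130
since m = R²·340 − (-130)²:  R² = (16900 + 4860) / 340 = 64
R = √64 = 8  ⇒  r_B = 8 − 2 = 6

rB=6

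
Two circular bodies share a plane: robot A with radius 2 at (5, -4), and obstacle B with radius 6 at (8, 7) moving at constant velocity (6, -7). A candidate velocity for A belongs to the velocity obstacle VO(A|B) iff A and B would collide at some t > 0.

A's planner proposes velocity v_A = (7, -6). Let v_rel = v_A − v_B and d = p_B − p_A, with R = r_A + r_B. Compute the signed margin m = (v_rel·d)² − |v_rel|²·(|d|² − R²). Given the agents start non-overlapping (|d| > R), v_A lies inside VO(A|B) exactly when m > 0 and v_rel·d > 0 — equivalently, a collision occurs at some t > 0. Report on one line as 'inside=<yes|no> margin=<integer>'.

d = (3, 11),  |d|² = 130;  R = 2+6 = 8,  c = 130−8² = 66
v_rel = (1, 1),  |v_rel|² = 2;  v_rel·d = (1)·(3) + (1)·(11) = 14
2·t² − 28·t + 66 = 0  ⇒  m = 14² − 2·66 = 64
m = 64 > 0,  v_rel·d = 14 > 0  ⇒  inside

inside=yes margin=64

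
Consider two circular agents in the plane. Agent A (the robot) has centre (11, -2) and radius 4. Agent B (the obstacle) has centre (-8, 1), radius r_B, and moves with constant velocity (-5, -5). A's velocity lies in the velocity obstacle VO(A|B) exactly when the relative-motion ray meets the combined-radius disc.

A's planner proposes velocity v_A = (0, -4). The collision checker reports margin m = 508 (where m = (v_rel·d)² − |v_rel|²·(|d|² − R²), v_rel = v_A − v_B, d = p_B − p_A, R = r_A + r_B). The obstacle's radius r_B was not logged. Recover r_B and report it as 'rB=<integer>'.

m = 508
d = (-19, 3);  v_rel = (5, 1),  |v_rel|² = 26
v_rel×d = (5)·(3) − (1)·(-19) = 34
since m = R²·26 − 34²:  R² = (1156 + 508) / 26 = 64
R = √64 = 8  ⇒  r_B = 8 − 4 = 4

rB=4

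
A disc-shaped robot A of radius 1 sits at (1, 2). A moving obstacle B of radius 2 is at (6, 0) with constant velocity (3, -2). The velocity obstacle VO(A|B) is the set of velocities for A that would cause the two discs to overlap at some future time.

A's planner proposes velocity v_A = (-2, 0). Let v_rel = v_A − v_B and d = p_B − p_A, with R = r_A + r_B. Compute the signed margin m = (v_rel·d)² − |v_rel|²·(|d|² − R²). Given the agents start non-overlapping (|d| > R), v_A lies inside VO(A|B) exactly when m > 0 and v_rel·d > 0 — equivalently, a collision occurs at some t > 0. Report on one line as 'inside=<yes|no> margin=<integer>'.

d = (5, -2),  |d|² = 29;  R = 1+2 = 3,  c = 29−3² = 20
v_rel = (-5, 2),  |v_rel|² = 29;  v_rel·d = (-5)·(5) + (2)·(-2) = -29
29·t² + 58·t + 20 = 0  ⇒  m = (-29)² − 29·20 = 261
m = 261 > 0,  v_rel·d = -29 < 0  ⇒  outside

inside=no margin=261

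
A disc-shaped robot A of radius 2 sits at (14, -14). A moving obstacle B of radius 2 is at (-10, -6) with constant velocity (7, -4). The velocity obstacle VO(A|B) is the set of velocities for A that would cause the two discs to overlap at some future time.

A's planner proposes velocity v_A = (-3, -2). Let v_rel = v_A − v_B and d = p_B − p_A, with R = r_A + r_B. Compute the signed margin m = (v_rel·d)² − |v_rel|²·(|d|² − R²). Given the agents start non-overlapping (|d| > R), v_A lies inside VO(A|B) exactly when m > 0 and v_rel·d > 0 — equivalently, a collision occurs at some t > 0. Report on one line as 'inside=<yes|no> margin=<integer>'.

d = (-24, 8),  |d|² = 640;  R = 2+2 = 4,  c = 640−4² = 624
v_rel = (-10, 2),  |v_rel|² = 104;  v_rel·d = (-10)·(-24) + (2)·(8) = 256
104·t² − 512·t + 624 = 0  ⇒  m = 256² − 104·624 = 640
m = 640 > 0,  v_rel·d = 256 > 0  ⇒  inside

inside=yes margin=640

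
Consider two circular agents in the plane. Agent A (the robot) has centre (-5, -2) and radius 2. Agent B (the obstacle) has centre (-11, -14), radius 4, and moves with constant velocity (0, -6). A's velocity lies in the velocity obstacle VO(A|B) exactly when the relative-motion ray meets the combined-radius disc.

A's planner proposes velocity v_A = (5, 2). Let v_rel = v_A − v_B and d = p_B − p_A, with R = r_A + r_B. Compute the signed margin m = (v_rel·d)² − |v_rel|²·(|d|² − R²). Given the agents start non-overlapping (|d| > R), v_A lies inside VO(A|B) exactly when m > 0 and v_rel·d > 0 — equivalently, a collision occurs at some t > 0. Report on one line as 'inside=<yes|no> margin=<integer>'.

d = (-6, -12),  |d|² = 180;  R = 2+4 = 6,  c = 180−6² = 144
v_rel = (5, 8),  |v_rel|² = 89;  v_rel·d = (5)·(-6) + (8)·(-12) = -126
89·t² + 252·t + 144 = 0  ⇒  m = (-126)² − 89·144 = 3060
m = 3060 > 0,  v_rel·d = -126 < 0  ⇒  outside

inside=no margin=3060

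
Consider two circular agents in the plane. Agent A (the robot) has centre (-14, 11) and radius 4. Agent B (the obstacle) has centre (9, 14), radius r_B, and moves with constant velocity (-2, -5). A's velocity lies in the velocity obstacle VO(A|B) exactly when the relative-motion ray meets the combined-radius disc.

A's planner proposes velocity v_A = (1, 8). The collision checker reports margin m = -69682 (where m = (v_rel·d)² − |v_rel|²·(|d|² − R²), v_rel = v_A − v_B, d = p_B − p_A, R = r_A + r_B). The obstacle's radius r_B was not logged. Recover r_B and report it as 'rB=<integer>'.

m = -69682
d = (23, 3);  v_rel = (3, 13),  |v_rel|² = 178
v_rel×d = (3)·(3) − (13)·(23) = -290
since m = R²·178 − (-290)²:  R² = (84100 + -69682) / 178 = 81
R = √81 = 9  ⇒  r_B = 9 − 4 = 5

rB=5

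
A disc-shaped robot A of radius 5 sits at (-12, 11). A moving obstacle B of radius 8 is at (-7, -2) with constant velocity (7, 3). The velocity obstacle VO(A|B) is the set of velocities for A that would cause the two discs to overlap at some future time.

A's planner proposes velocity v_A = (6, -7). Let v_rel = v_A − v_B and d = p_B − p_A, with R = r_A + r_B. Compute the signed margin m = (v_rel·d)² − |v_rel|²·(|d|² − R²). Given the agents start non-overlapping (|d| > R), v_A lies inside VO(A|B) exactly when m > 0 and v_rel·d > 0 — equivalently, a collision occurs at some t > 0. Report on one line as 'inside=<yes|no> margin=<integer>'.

d = (5, -13),  |d|² = 194;  R = 5+8 = 13,  c = 194−13² = 25
v_rel = (-1, -10),  |v_rel|² = 101;  v_rel·d = (-1)·(5) + (-10)·(-13) = 125
101·t² − 250·t + 25 = 0  ⇒  m = 125² − 101·25 = 13100
m = 13100 > 0,  v_rel·d = 125 > 0  ⇒  inside

inside=yes margin=13100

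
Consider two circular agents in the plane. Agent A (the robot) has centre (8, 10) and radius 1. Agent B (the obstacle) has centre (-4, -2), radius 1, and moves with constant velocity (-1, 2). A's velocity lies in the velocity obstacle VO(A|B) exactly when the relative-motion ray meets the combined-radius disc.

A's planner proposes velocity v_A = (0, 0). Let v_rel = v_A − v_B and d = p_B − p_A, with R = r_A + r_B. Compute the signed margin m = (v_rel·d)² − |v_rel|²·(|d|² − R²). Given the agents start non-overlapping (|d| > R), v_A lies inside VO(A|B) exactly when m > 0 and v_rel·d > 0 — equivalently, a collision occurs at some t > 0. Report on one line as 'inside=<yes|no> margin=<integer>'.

d = (-12, -12),  |d|² = 288;  R = 1+1 = 2,  c = 288−2² = 284
v_rel = (1, -2),  |v_rel|² = 5;  v_rel·d = (1)·(-12) + (-2)·(-12) = 12
5·t² − 24·t + 284 = 0  ⇒  m = 12² − 5·284 = -1276
m = -1276 < 0,  v_rel·d = 12 > 0  ⇒  outside

inside=no margin=-1276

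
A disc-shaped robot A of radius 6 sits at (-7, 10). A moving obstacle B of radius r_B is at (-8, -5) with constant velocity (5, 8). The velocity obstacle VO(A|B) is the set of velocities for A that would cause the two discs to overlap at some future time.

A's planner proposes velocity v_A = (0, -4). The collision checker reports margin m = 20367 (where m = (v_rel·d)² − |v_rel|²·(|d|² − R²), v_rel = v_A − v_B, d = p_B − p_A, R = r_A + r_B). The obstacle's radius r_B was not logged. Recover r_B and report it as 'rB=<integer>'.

m = 20367
d = (-1, -15);  v_rel = (-5, -12),  |v_rel|² = 169
v_rel×d = (-5)·(-15) − (-12)·(-1) = 63
since m = R²·169 − 63²:  R² = (3969 + 20367) / 169 = 144
R = √144 = 12  ⇒  r_B = 12 − 6 = 6

rB=6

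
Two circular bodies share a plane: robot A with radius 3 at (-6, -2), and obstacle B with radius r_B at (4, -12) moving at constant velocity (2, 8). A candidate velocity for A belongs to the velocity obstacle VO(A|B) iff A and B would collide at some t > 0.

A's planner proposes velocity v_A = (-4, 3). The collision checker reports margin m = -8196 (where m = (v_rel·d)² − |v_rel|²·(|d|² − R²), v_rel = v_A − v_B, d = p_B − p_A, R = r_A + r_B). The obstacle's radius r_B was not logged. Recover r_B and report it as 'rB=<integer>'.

m = -8196
d = (10, -10);  v_rel = (-6, -5),  |v_rel|² = 61
v_rel×d = (-6)·(-10) − (-5)·(10) = 110
since m = R²·61 − 110²:  R² = (12100 + -8196) / 61 = 64
R = √64 = 8  ⇒  r_B = 8 − 3 = 5

rB=5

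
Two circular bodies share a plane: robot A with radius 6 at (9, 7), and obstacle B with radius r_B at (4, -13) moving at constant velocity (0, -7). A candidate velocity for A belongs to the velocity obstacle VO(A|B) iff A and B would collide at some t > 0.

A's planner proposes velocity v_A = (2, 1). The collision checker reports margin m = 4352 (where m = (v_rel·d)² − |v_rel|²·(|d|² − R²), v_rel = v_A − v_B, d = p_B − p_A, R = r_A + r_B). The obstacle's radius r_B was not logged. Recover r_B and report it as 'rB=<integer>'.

m = 4352
d = (-5, -20);  v_rel = (2, 8),  |v_rel|² = 68
v_rel×d = (2)·(-20) − (8)·(-5) = 0
since m = R²·68 − 0²:  R² = (0 + 4352) / 68 = 64
R = √64 = 8  ⇒  r_B = 8 − 6 = 2

rB=2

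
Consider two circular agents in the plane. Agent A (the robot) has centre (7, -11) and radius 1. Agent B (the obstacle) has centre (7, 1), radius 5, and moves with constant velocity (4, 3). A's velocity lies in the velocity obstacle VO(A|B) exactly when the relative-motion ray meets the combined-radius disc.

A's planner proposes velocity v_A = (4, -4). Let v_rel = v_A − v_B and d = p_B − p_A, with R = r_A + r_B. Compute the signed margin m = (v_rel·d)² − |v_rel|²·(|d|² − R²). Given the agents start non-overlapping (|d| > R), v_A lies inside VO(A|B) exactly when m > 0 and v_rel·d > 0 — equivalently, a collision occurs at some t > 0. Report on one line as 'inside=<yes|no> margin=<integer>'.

d = (0, 12),  |d|² = 144;  R = 1+5 = 6,  c = 144−6² = 108
v_rel = (0, -7),  |v_rel|² = 49;  v_rel·d = (0)·(0) + (-7)·(12) = -84
49·t² + 168·t + 108 = 0  ⇒  m = (-84)² − 49·108 = 1764
m = 1764 > 0,  v_rel·d = -84 < 0  ⇒  outside

inside=no margin=1764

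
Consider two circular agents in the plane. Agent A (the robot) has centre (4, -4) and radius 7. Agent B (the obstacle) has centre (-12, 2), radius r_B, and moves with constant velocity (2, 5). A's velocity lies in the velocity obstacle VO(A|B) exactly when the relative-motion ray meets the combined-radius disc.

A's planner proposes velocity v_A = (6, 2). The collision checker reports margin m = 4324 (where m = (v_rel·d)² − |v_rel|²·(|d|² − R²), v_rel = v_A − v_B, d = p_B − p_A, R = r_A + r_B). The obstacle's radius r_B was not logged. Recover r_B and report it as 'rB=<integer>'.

m = 4324
d = (-16, 6);  v_rel = (4, -3),  |v_rel|² = 25
v_rel×d = (4)·(6) − (-3)·(-16) = -24
since m = R²·25 − (-24)²:  R² = (576 + 4324) / 25 = 196
R = √196 = 14  ⇒  r_B = 14 − 7 = 7

rB=7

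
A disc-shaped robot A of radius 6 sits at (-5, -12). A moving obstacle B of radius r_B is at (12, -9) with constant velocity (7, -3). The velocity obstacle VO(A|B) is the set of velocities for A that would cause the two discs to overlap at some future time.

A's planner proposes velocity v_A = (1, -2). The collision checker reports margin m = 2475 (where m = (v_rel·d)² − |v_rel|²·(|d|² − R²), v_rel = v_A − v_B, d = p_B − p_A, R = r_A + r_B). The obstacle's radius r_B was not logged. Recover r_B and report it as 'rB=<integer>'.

m = 2475
d = (17, 3);  v_rel = (-6, 1),  |v_rel|² = 37
v_rel×d = (-6)·(3) − (1)·(17) = -35
since m = R²·37 − (-35)²:  R² = (1225 + 2475) / 37 = 100
R = √100 = 10  ⇒  r_B = 10 − 6 = 4

rB=4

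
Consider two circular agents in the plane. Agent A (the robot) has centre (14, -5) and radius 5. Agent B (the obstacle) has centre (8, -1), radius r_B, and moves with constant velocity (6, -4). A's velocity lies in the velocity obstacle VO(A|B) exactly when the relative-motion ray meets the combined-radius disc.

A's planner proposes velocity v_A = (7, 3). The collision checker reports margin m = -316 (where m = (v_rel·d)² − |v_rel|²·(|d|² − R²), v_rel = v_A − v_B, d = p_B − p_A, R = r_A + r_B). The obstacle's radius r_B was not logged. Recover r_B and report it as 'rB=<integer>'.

m = -316
d = (-6, 4);  v_rel = (1, 7),  |v_rel|² = 50
v_rel×d = (1)·(4) − (7)·(-6) = 46
since m = R²·50 − 46²:  R² = (2116 + -316) / 50 = 36
R = √36 = 6  ⇒  r_B = 6 − 5 = 1

rB=1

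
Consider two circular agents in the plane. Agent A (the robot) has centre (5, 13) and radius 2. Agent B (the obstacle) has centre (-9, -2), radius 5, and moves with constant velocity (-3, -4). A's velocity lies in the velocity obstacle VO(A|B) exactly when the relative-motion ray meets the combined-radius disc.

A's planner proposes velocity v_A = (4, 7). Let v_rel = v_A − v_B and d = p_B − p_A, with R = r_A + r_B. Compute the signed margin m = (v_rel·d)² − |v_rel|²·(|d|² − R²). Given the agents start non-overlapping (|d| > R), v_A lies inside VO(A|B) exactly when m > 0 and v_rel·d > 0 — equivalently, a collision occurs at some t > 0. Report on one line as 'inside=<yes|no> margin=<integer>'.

d = (-14, -15),  |d|² = 421;  R = 2+5 = 7,  c = 421−7² = 372
v_rel = (7, 11),  |v_rel|² = 170;  v_rel·d = (7)·(-14) + (11)·(-15) = -263
170·t² + 526·t + 372 = 0  ⇒  m = (-263)² − 170·372 = 5929
m = 5929 > 0,  v_rel·d = -263 < 0  ⇒  outside

inside=no margin=5929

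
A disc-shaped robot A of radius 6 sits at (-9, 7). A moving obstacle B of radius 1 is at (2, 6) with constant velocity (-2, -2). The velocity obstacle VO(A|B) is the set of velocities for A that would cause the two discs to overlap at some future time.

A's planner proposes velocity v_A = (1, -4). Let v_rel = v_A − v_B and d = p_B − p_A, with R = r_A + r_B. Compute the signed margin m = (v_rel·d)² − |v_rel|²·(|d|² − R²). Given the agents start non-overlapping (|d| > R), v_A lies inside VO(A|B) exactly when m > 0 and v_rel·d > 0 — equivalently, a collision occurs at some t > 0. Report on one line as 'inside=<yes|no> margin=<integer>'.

d = (11, -1),  |d|² = 122;  R = 6+1 = 7,  c = 122−7² = 73
v_rel = (3, -2),  |v_rel|² = 13;  v_rel·d = (3)·(11) + (-2)·(-1) = 35
13·t² − 70·t + 73 = 0  ⇒  m = 35² − 13·73 = 276
m = 276 > 0,  v_rel·d = 35 > 0  ⇒  inside

inside=yes margin=276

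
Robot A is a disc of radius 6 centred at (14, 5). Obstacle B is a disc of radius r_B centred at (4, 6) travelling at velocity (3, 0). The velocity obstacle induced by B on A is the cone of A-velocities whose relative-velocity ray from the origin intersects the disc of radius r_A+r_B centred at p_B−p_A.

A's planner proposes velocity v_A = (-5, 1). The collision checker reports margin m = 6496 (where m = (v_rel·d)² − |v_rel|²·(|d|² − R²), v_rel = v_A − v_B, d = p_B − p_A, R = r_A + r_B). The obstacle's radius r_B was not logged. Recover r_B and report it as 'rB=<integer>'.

m = 6496
d = (-10, 1);  v_rel = (-8, 1),  |v_rel|² = 65
v_rel×d = (-8)·(1) − (1)·(-10) = 2
since m = R²·65 − 2²:  R² = (4 + 6496) / 65 = 100
R = √100 = 10  ⇒  r_B = 10 − 6 = 4

rB=4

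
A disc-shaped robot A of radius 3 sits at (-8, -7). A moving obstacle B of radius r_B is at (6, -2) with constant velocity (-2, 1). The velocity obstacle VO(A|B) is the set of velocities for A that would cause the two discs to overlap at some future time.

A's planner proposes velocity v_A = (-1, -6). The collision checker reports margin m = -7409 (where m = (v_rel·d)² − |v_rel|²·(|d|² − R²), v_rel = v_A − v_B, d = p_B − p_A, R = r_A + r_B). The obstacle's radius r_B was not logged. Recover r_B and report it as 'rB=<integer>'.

m = -7409
d = (14, 5);  v_rel = (1, -7),  |v_rel|² = 50
v_rel×d = (1)·(5) − (-7)·(14) = 103
since m = R²·50 − 103²:  R² = (10609 + -7409) / 50 = 64
R = √64 = 8  ⇒  r_B = 8 − 3 = 5

rB=5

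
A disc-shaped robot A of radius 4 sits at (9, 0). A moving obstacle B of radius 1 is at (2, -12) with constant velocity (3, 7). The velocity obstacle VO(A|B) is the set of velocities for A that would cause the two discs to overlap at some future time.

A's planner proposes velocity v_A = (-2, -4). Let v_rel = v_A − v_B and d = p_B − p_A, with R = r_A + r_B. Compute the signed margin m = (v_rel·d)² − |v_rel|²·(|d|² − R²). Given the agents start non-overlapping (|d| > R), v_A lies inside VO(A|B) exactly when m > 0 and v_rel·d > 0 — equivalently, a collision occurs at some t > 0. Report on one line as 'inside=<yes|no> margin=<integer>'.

d = (-7, -12),  |d|² = 193;  R = 4+1 = 5,  c = 193−5² = 168
v_rel = (-5, -11),  |v_rel|² = 146;  v_rel·d = (-5)·(-7) + (-11)·(-12) = 167
146·t² − 334·t + 168 = 0  ⇒  m = 167² − 146·168 = 3361
m = 3361 > 0,  v_rel·d = 167 > 0  ⇒  inside

inside=yes margin=3361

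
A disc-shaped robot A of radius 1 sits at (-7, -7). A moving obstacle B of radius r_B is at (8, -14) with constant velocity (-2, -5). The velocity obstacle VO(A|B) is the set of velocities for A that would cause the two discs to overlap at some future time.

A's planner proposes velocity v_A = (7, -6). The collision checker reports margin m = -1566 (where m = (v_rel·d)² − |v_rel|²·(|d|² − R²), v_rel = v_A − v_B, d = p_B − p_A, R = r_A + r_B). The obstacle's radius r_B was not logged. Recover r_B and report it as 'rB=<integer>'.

m = -1566
d = (15, -7);  v_rel = (9, -1),  |v_rel|² = 82
v_rel×d = (9)·(-7) − (-1)·(15) = -48
since m = R²·82 − (-48)²:  R² = (2304 + -1566) / 82 = 9
R = √9 = 3  ⇒  r_B = 3 − 1 = 2

rB=2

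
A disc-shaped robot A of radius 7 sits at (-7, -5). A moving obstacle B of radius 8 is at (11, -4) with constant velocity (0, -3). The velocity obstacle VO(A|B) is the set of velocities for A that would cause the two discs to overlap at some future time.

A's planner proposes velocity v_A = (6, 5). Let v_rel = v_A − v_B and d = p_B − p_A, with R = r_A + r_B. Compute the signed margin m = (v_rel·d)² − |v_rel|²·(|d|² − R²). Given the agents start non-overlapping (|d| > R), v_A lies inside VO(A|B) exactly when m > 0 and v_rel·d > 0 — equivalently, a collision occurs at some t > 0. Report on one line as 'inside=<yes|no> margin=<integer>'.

d = (18, 1),  |d|² = 325;  R = 7+8 = 15,  c = 325−15² = 100
v_rel = (6, 8),  |v_rel|² = 100;  v_rel·d = (6)·(18) + (8)·(1) = 116
100·t² − 232·t + 100 = 0  ⇒  m = 116² − 100·100 = 3456
m = 3456 > 0,  v_rel·d = 116 > 0  ⇒  inside

inside=yes margin=3456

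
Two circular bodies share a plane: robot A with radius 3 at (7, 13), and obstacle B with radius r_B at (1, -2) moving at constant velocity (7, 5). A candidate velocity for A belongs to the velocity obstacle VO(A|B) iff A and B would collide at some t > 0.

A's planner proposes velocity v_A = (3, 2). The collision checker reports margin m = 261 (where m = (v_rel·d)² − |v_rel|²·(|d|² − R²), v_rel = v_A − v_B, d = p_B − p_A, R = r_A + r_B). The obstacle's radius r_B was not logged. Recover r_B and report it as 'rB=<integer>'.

m = 261
d = (-6, -15);  v_rel = (-4, -3),  |v_rel|² = 25
v_rel×d = (-4)·(-15) − (-3)·(-6) = 42
since m = R²·25 − 42²:  R² = (1764 + 261) / 25 = 81
R = √81 = 9  ⇒  r_B = 9 − 3 = 6

rB=6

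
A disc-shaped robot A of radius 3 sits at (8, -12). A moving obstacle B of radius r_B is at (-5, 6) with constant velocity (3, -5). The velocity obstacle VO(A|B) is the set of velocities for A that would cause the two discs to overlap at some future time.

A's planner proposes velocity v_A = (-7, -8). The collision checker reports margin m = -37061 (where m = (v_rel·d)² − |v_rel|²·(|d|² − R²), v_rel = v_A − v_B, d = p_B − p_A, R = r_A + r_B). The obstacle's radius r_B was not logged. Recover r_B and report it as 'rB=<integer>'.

m = -37061
d = (-13, 18);  v_rel = (-10, -3),  |v_rel|² = 109
v_rel×d = (-10)·(18) − (-3)·(-13) = -219
since m = R²·109 − (-219)²:  R² = (47961 + -37061) / 109 = 100
R = √100 = 10  ⇒  r_B = 10 − 3 = 7

rB=7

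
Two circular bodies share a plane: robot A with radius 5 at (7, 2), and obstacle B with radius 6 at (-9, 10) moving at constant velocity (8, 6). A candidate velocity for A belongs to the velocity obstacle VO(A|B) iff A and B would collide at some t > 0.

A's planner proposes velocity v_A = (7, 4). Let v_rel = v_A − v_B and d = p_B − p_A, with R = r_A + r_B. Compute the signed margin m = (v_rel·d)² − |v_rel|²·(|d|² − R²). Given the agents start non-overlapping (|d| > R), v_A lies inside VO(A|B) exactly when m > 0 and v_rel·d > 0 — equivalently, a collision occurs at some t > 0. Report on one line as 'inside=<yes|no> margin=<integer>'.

d = (-16, 8),  |d|² = 320;  R = 5+6 = 11,  c = 320−11² = 199
v_rel = (-1, -2),  |v_rel|² = 5;  v_rel·d = (-1)·(-16) + (-2)·(8) = 0
5·t² − 0·t + 199 = 0  ⇒  m = 0² − 5·199 = -995
m = -995 < 0,  v_rel·d = 0 = 0  ⇒  outside

inside=no margin=-995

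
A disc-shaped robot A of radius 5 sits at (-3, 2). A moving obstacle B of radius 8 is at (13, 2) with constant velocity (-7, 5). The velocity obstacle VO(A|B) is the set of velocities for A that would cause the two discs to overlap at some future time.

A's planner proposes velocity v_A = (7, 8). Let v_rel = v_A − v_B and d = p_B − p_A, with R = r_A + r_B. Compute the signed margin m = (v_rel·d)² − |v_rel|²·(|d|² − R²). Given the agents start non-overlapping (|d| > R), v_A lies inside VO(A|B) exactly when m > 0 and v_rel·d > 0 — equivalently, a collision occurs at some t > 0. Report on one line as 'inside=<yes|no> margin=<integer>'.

d = (16, 0),  |d|² = 256;  R = 5+8 = 13,  c = 256−13² = 87
v_rel = (14, 3),  |v_rel|² = 205;  v_rel·d = (14)·(16) + (3)·(0) = 224
205·t² − 448·t + 87 = 0  ⇒  m = 224² − 205·87 = 32341
m = 32341 > 0,  v_rel·d = 224 > 0  ⇒  inside

inside=yes margin=32341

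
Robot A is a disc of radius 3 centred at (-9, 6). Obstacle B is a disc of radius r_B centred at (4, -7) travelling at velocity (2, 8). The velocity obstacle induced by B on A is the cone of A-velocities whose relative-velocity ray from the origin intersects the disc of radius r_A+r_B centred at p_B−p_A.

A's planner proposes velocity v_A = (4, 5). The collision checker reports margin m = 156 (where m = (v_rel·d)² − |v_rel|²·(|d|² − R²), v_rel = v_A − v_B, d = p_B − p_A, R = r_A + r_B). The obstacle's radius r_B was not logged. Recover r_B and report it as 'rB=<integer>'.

m = 156
d = (13, -13);  v_rel = (2, -3),  |v_rel|² = 13
v_rel×d = (2)·(-13) − (-3)·(13) = 13
since m = R²·13 − 13²:  R² = (169 + 156) / 13 = 25
R = √25 = 5  ⇒  r_B = 5 − 3 = 2

rB=2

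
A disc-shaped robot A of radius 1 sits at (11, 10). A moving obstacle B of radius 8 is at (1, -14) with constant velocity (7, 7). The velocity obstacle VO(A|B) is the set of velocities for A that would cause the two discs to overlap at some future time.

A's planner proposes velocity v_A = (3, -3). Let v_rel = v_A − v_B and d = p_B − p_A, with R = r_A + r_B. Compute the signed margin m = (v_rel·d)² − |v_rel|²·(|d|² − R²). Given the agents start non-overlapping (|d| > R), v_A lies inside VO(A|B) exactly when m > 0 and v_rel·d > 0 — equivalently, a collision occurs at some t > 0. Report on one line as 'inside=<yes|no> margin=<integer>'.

d = (-10, -24),  |d|² = 676;  R = 1+8 = 9,  c = 676−9² = 595
v_rel = (-4, -10),  |v_rel|² = 116;  v_rel·d = (-4)·(-10) + (-10)·(-24) = 280
116·t² − 560·t + 595 = 0  ⇒  m = 280² − 116·595 = 9380
m = 9380 > 0,  v_rel·d = 280 > 0  ⇒  inside

inside=yes margin=9380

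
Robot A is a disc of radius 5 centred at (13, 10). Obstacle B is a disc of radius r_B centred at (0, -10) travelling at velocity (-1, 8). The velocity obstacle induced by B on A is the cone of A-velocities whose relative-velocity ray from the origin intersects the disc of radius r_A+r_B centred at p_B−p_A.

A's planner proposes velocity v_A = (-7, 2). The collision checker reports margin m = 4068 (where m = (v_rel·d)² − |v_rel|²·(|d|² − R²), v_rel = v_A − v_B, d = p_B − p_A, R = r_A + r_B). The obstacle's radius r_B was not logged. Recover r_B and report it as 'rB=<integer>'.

m = 4068
d = (-13, -20);  v_rel = (-6, -6),  |v_rel|² = 72
v_rel×d = (-6)·(-20) − (-6)·(-13) = 42
since m = R²·72 − 42²:  R² = (1764 + 4068) / 72 = 81
R = √81 = 9  ⇒  r_B = 9 − 5 = 4

rB=4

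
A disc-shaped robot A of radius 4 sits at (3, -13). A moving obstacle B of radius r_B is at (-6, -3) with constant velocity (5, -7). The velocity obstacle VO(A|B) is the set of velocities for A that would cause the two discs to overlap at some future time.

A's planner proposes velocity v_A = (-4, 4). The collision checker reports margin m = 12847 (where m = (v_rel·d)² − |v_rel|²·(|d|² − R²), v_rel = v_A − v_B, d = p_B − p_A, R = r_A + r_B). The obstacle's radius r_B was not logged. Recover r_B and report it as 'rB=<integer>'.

m = 12847
d = (-9, 10);  v_rel = (-9, 11),  |v_rel|² = 202
v_rel×d = (-9)·(10) − (11)·(-9) = 9
since m = R²·202 − 9²:  R² = (81 + 12847) / 202 = 64
R = √64 = 8  ⇒  r_B = 8 − 4 = 4

rB=4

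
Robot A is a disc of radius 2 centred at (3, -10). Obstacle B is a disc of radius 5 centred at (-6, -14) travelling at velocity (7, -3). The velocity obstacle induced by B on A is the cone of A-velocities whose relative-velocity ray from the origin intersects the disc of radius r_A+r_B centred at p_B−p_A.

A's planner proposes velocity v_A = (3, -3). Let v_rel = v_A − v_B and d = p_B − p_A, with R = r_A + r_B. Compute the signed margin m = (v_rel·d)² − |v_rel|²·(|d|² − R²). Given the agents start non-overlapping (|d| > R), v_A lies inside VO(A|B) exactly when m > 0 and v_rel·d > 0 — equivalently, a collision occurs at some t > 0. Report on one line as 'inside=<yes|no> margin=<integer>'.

d = (-9, -4),  |d|² = 97;  R = 2+5 = 7,  c = 97−7² = 48
v_rel = (-4, 0),  |v_rel|² = 16;  v_rel·d = (-4)·(-9) + (0)·(-4) = 36
16·t² − 72·t + 48 = 0  ⇒  m = 36² − 16·48 = 528
m = 528 > 0,  v_rel·d = 36 > 0  ⇒  inside

inside=yes margin=528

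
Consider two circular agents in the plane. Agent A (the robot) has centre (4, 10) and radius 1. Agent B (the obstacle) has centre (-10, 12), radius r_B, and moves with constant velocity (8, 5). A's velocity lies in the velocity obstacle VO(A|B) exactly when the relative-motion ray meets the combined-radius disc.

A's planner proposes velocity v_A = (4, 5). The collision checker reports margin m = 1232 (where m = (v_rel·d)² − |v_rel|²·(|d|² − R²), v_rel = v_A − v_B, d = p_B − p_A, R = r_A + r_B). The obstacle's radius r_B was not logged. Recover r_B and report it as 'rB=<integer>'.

m = 1232
d = (-14, 2);  v_rel = (-4, 0),  |v_rel|² = 16
v_rel×d = (-4)·(2) − (0)·(-14) = -8
since m = R²·16 − (-8)²:  R² = (64 + 1232) / 16 = 81
R = √81 = 9  ⇒  r_B = 9 − 1 = 8

rB=8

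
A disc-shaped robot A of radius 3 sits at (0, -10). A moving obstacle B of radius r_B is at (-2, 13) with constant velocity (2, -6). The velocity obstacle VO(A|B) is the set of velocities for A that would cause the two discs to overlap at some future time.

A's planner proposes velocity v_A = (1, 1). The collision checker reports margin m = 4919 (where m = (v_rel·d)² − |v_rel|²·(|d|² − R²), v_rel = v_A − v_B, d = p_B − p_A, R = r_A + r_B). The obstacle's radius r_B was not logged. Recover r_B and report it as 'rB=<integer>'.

m = 4919
d = (-2, 23);  v_rel = (-1, 7),  |v_rel|² = 50
v_rel×d = (-1)·(23) − (7)·(-2) = -9
since m = R²·50 − (-9)²:  R² = (81 + 4919) / 50 = 100
R = √100 = 10  ⇒  r_B = 10 − 3 = 7

rB=7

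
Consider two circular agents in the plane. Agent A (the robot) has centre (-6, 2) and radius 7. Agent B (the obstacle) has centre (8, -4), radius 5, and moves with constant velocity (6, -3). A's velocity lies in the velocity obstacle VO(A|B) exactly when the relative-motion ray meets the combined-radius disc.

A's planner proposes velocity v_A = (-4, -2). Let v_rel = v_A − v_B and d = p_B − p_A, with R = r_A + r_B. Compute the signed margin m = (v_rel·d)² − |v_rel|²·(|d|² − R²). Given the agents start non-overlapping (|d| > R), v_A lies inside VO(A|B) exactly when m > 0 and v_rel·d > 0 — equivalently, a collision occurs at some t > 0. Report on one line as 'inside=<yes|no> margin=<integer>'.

d = (14, -6),  |d|² = 232;  R = 7+5 = 12,  c = 232−12² = 88
v_rel = (-10, 1),  |v_rel|² = 101;  v_rel·d = (-10)·(14) + (1)·(-6) = -146
101·t² + 292·t + 88 = 0  ⇒  m = (-146)² − 101·88 = 12428
m = 12428 > 0,  v_rel·d = -146 < 0  ⇒  outside

inside=no margin=12428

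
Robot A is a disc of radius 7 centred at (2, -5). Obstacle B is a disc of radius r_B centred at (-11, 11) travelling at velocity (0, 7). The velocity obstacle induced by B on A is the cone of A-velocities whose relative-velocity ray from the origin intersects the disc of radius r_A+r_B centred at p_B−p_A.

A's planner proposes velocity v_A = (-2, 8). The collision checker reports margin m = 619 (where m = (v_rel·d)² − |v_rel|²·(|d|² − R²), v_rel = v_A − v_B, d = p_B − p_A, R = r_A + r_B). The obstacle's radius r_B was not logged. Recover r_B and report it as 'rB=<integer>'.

m = 619
d = (-13, 16);  v_rel = (-2, 1),  |v_rel|² = 5
v_rel×d = (-2)·(16) − (1)·(-13) = -19
since m = R²·5 − (-19)²:  R² = (361 + 619) / 5 = 196
R = √196 = 14  ⇒  r_B = 14 − 7 = 7

rB=7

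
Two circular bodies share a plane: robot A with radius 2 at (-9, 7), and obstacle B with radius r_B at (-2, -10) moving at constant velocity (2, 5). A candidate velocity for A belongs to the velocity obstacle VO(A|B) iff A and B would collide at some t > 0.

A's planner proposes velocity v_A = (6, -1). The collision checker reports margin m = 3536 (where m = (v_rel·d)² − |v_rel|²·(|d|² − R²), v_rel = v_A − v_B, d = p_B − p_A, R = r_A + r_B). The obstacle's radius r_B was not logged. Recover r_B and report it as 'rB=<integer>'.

m = 3536
d = (7, -17);  v_rel = (4, -6),  |v_rel|² = 52
v_rel×d = (4)·(-17) − (-6)·(7) = -26
since m = R²·52 − (-26)²:  R² = (676 + 3536) / 52 = 81
R = √81 = 9  ⇒  r_B = 9 − 2 = 7

rB=7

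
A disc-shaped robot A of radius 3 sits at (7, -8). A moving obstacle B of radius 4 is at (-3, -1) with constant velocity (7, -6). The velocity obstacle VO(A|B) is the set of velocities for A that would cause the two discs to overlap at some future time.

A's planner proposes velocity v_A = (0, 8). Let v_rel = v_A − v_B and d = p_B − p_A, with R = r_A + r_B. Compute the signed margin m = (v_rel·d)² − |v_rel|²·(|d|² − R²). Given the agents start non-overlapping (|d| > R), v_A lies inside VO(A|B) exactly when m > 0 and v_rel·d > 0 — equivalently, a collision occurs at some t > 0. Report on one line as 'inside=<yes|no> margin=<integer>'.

d = (-10, 7),  |d|² = 149;  R = 3+4 = 7,  c = 149−7² = 100
v_rel = (-7, 14),  |v_rel|² = 245;  v_rel·d = (-7)·(-10) + (14)·(7) = 168
245·t² − 336·t + 100 = 0  ⇒  m = 168² − 245·100 = 3724
m = 3724 > 0,  v_rel·d = 168 > 0  ⇒  inside

inside=yes margin=3724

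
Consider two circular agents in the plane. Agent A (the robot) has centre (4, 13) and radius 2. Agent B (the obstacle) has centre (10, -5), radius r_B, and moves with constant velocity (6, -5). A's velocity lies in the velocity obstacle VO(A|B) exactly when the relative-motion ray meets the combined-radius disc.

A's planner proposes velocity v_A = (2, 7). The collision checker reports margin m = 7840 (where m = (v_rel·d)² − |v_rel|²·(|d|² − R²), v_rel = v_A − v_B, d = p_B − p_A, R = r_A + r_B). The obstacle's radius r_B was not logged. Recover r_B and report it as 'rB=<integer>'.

m = 7840
d = (6, -18);  v_rel = (-4, 12),  |v_rel|² = 160
v_rel×d = (-4)·(-18) − (12)·(6) = 0
since m = R²·160 − 0²:  R² = (0 + 7840) / 160 = 49
R = √49 = 7  ⇒  r_B = 7 − 2 = 5

rB=5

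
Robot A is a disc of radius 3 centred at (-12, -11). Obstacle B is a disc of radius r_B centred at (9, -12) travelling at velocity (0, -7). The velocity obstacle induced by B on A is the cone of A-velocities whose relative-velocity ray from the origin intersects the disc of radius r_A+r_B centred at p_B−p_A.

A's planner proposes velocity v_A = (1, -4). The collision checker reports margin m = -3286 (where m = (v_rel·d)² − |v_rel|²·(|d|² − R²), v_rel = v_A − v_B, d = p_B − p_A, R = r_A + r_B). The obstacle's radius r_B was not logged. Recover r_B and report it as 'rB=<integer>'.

m = -3286
d = (21, -1);  v_rel = (1, 3),  |v_rel|² = 10
v_rel×d = (1)·(-1) − (3)·(21) = -64
since m = R²·10 − (-64)²:  R² = (4096 + -3286) / 10 = 81
R = √81 = 9  ⇒  r_B = 9 − 3 = 6

rB=6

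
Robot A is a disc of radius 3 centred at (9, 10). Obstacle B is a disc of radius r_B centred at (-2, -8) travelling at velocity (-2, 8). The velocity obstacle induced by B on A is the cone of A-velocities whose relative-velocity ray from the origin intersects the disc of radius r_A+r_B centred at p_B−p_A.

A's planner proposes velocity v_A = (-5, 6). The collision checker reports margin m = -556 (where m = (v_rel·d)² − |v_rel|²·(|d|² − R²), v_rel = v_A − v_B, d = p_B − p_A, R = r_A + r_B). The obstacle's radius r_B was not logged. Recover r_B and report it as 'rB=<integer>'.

m = -556
d = (-11, -18);  v_rel = (-3, -2),  |v_rel|² = 13
v_rel×d = (-3)·(-18) − (-2)·(-11) = 32
since m = R²·13 − 32²:  R² = (1024 + -556) / 13 = 36
R = √36 = 6  ⇒  r_B = 6 − 3 = 3

rB=3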